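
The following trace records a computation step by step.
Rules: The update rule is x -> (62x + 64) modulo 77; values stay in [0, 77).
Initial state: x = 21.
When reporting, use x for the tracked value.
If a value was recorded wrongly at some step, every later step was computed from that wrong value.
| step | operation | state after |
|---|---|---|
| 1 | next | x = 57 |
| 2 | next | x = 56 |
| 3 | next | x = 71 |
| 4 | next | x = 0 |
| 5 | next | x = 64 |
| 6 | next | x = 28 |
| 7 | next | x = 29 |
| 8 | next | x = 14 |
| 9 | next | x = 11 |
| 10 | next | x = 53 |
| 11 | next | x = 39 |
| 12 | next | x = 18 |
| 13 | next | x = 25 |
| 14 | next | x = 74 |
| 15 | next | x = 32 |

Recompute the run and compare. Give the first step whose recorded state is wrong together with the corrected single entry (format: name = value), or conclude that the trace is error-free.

step 9, x = 8

Recomputing the run from the initial state:
step 1: x = 57
step 2: x = 56
step 3: x = 71
step 4: x = 0
step 5: x = 64
step 6: x = 28
step 7: x = 29
step 8: x = 14
step 9: x = 8
step 10: x = 21
step 11: x = 57
step 12: x = 56
step 13: x = 71
step 14: x = 0
step 15: x = 64
The first disagreement with the trace is at step 9, where the value should be x = 8.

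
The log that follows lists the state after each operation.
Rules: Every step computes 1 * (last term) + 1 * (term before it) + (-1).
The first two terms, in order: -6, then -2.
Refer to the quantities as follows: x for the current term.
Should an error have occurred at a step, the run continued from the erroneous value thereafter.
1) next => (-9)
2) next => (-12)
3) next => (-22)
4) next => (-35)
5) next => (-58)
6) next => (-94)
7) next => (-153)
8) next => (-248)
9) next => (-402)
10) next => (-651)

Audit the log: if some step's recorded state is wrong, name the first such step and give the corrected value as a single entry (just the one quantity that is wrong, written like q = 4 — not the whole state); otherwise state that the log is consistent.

step 1: x = 1*(-2) + (1)*(-6) + (-1) = -9 -> consistent with the log
step 2: x = 1*(-9) + (1)*(-2) + (-1) = -12 -> matches
step 3: x = 1*(-12) + (1)*(-9) + (-1) = -22 -> agrees with the log
step 4: x = 1*(-22) + (1)*(-12) + (-1) = -35 -> no discrepancy
step 5: x = 1*(-35) + (1)*(-22) + (-1) = -58 -> in agreement
step 6: x = 1*(-58) + (1)*(-35) + (-1) = -94 -> checks out
step 7: x = 1*(-94) + (1)*(-58) + (-1) = -153 -> verified
step 8: x = 1*(-153) + (1)*(-94) + (-1) = -248 -> in agreement
step 9: x = 1*(-248) + (1)*(-153) + (-1) = -402 -> no discrepancy
step 10: x = 1*(-402) + (1)*(-248) + (-1) = -651 -> matches
No step deviates from the rules.

no error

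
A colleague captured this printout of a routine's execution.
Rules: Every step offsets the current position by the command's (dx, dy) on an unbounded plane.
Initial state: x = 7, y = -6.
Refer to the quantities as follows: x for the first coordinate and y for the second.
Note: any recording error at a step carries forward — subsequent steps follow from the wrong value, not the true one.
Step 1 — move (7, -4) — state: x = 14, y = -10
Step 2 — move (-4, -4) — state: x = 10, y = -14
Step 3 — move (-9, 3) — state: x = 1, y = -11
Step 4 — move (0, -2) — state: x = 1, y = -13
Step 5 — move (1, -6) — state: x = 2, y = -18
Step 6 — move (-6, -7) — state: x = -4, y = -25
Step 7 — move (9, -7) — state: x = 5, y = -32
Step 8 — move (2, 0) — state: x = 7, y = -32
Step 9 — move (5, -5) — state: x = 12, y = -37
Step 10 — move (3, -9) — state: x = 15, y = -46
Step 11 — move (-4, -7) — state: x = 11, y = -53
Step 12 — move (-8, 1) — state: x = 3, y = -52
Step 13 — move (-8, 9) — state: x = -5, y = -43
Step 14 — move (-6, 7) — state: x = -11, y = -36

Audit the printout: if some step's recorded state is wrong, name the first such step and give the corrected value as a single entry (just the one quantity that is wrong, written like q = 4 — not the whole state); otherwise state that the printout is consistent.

step 5, y = -19

Recomputing the run from the initial state:
step 1: x = 14, y = -10
step 2: x = 10, y = -14
step 3: x = 1, y = -11
step 4: x = 1, y = -13
step 5: x = 2, y = -19
step 6: x = -4, y = -26
step 7: x = 5, y = -33
step 8: x = 7, y = -33
step 9: x = 12, y = -38
step 10: x = 15, y = -47
step 11: x = 11, y = -54
step 12: x = 3, y = -53
step 13: x = -5, y = -44
step 14: x = -11, y = -37
The first disagreement with the printout is at step 5, where the value should be y = -19.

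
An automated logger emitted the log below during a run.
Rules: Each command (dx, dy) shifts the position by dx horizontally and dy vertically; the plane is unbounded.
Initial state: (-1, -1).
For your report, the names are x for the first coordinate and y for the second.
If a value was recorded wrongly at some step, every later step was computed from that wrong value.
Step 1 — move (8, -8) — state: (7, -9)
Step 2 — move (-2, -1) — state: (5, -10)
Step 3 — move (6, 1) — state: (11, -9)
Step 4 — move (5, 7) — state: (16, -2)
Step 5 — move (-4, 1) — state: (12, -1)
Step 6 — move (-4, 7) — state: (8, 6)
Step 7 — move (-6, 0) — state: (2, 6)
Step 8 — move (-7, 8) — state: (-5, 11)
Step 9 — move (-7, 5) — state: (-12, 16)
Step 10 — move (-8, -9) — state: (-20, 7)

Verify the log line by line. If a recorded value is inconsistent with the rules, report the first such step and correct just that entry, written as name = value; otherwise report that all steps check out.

step 1: x = -1 + (8) = 7, y = -1 + (-8) = -9 -> matches
step 2: x = 7 + (-2) = 5, y = -9 + (-1) = -10 -> exactly as logged
step 3: x = 5 + (6) = 11, y = -10 + (1) = -9 -> same as recorded
step 4: x = 11 + (5) = 16, y = -9 + (7) = -2 -> agrees with the log
step 5: x = 16 + (-4) = 12, y = -2 + (1) = -1 -> confirmed correct
step 6: x = 12 + (-4) = 8, y = -1 + (7) = 6 -> verified
step 7: x = 8 + (-6) = 2, y = 6 + (0) = 6 -> checks out
step 8: x = 2 + (-7) = -5, y = 6 + (8) = 14 -> first mismatch against the log
Step 8 is the first one off; corrected, y = 14.

step 8, y = 14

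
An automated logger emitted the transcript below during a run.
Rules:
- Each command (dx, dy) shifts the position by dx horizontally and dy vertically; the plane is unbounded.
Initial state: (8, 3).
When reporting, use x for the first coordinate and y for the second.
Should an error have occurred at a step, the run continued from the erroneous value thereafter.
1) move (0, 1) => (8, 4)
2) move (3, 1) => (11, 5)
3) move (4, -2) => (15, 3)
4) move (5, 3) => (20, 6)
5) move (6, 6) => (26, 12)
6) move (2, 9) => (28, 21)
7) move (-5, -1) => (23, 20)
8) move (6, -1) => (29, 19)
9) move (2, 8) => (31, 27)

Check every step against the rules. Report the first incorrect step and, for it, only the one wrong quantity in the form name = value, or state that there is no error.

Step 1: x = 8 + (0) = 8, y = 3 + (1) = 4 — same as recorded.
Step 2: x = 8 + (3) = 11, y = 4 + (1) = 5 — in agreement.
Step 3: x = 11 + (4) = 15, y = 5 + (-2) = 3 — checks out.
Step 4: x = 15 + (5) = 20, y = 3 + (3) = 6 — in agreement.
Step 5: x = 20 + (6) = 26, y = 6 + (6) = 12 — consistent with the transcript.
Step 6: x = 26 + (2) = 28, y = 12 + (9) = 21 — agrees with the transcript.
Step 7: x = 28 + (-5) = 23, y = 21 + (-1) = 20 — checks out.
Step 8: x = 23 + (6) = 29, y = 20 + (-1) = 19 — checks out.
Step 9: x = 29 + (2) = 31, y = 19 + (8) = 27 — matches.
Nothing is out of place; the run is error-free.

no error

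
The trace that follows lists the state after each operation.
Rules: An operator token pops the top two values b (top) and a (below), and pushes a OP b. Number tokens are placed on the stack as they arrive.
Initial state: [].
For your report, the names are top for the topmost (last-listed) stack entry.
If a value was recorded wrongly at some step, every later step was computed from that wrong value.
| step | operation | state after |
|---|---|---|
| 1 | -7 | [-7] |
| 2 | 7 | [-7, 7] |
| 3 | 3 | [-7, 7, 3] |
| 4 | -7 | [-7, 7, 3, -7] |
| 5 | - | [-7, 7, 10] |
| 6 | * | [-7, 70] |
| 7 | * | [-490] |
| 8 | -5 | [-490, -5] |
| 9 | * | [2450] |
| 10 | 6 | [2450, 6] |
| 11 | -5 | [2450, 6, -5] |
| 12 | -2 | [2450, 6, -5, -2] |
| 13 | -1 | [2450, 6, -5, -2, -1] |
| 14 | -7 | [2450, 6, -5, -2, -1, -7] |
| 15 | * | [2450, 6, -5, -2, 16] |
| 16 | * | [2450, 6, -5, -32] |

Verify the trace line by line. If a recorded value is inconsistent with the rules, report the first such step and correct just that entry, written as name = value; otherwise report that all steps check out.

Recomputing the run from the initial state:
step 1: [-7]
step 2: [-7, 7]
step 3: [-7, 7, 3]
step 4: [-7, 7, 3, -7]
step 5: [-7, 7, 10]
step 6: [-7, 70]
step 7: [-490]
step 8: [-490, -5]
step 9: [2450]
step 10: [2450, 6]
step 11: [2450, 6, -5]
step 12: [2450, 6, -5, -2]
step 13: [2450, 6, -5, -2, -1]
step 14: [2450, 6, -5, -2, -1, -7]
step 15: [2450, 6, -5, -2, 7]
step 16: [2450, 6, -5, -14]
The first disagreement with the trace is at step 15, where the value should be top = 7.

step 15, top = 7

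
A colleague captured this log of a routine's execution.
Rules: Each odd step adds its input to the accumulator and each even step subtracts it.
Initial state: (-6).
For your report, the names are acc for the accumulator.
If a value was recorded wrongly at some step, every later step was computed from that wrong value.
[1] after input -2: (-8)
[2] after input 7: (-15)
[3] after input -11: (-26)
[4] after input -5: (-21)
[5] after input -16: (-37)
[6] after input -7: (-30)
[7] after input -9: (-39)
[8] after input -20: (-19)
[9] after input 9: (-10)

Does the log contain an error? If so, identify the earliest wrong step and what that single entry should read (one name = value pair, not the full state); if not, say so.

no error

Step 1: acc = -6 + -2 = -8 — confirmed correct.
Step 2: acc = -8 - 7 = -15 — verified.
Step 3: acc = -15 + -11 = -26 — same as recorded.
Step 4: acc = -26 - -5 = -21 — in agreement.
Step 5: acc = -21 + -16 = -37 — confirmed correct.
Step 6: acc = -37 - -7 = -30 — matches.
Step 7: acc = -30 + -9 = -39 — checks out.
Step 8: acc = -39 - -20 = -19 — agrees with the log.
Step 9: acc = -19 + 9 = -10 — matches.
All steps check out; nothing to correct.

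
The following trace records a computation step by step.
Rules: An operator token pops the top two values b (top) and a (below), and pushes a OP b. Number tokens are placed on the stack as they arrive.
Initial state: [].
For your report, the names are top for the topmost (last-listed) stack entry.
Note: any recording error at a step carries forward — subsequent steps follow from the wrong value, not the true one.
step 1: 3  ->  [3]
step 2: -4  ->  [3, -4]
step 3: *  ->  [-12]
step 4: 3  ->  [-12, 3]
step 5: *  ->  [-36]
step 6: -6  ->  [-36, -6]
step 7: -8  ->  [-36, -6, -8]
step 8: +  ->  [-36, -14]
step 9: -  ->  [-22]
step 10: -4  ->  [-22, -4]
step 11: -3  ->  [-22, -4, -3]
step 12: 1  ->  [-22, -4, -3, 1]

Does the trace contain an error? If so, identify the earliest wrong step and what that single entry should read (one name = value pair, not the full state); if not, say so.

Step 1: push 3: top = 3 — verified.
Step 2: push -4: top = -4 — confirmed correct.
Step 3: 3 * -4 = -12 — exactly as logged.
Step 4: push 3: top = 3 — checks out.
Step 5: -12 * 3 = -36 — agrees with the trace.
Step 6: push -6: top = -6 — matches.
Step 7: push -8: top = -8 — confirmed correct.
Step 8: -6 + -8 = -14 — exactly as logged.
Step 9: -36 - -14 = -22 — no discrepancy.
Step 10: push -4: top = -4 — exactly as logged.
Step 11: push -3: top = -3 — checks out.
Step 12: push 1: top = 1 — same as recorded.
The whole run recomputes cleanly — no discrepancies.

no error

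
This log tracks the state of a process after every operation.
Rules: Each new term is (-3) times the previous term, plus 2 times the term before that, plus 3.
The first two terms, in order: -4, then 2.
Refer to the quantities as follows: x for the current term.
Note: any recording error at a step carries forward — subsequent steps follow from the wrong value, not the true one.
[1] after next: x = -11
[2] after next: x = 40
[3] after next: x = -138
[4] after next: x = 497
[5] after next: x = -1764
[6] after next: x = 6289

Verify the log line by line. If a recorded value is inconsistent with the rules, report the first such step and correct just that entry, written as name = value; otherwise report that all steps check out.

step 3, x = -139

step 1: x = -3*(2) + (2)*(-4) + (3) = -11 -> confirmed correct
step 2: x = -3*(-11) + (2)*(2) + (3) = 40 -> agrees with the log
step 3: x = -3*(40) + (2)*(-11) + (3) = -139 -> the recorded entry deviates here
The audit stops at step 3: the recorded entry is wrong and should be x = -139.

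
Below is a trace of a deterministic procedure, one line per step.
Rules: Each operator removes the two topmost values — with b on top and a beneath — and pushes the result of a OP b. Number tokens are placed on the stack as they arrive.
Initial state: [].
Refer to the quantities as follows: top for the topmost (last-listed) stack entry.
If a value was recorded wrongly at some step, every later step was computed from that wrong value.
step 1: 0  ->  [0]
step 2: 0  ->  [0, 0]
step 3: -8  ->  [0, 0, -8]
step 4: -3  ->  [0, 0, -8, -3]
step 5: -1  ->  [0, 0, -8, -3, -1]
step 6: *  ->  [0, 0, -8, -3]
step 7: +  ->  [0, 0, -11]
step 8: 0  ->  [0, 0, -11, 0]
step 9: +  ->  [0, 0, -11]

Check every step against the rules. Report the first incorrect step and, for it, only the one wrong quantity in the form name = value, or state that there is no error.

step 6, top = 3

Recomputing the run from the initial state:
step 1: [0]
step 2: [0, 0]
step 3: [0, 0, -8]
step 4: [0, 0, -8, -3]
step 5: [0, 0, -8, -3, -1]
step 6: [0, 0, -8, 3]
step 7: [0, 0, -5]
step 8: [0, 0, -5, 0]
step 9: [0, 0, -5]
The first disagreement with the trace is at step 6, where the value should be top = 3.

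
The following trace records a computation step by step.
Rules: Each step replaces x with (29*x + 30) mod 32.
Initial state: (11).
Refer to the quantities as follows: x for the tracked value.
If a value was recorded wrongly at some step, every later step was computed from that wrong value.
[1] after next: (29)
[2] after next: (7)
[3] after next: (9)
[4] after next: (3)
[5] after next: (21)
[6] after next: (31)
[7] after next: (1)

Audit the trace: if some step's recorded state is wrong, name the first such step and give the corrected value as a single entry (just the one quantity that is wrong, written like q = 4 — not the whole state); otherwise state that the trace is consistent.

1. x = (29*11 + 30) mod 32 = 29 (in agreement)
2. x = (29*29 + 30) mod 32 = 7 (agrees with the trace)
3. x = (29*7 + 30) mod 32 = 9 (consistent with the trace)
4. x = (29*9 + 30) mod 32 = 3 (verified)
5. x = (29*3 + 30) mod 32 = 21 (agrees with the trace)
6. x = (29*21 + 30) mod 32 = 31 (agrees with the trace)
7. x = (29*31 + 30) mod 32 = 1 (no discrepancy)
All steps check out; nothing to correct.

no error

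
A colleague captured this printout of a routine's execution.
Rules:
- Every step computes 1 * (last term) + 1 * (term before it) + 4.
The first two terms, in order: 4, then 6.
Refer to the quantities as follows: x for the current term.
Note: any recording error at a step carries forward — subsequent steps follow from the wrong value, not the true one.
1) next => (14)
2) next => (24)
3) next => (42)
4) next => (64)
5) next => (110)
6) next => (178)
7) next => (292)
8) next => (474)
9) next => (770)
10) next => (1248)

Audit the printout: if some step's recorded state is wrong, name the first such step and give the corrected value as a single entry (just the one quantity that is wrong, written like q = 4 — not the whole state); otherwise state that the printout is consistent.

step 4, x = 70

Recomputing the run from the initial state:
step 1: x = 14
step 2: x = 24
step 3: x = 42
step 4: x = 70
step 5: x = 116
step 6: x = 190
step 7: x = 310
step 8: x = 504
step 9: x = 818
step 10: x = 1326
The first disagreement with the printout is at step 4, where the value should be x = 70.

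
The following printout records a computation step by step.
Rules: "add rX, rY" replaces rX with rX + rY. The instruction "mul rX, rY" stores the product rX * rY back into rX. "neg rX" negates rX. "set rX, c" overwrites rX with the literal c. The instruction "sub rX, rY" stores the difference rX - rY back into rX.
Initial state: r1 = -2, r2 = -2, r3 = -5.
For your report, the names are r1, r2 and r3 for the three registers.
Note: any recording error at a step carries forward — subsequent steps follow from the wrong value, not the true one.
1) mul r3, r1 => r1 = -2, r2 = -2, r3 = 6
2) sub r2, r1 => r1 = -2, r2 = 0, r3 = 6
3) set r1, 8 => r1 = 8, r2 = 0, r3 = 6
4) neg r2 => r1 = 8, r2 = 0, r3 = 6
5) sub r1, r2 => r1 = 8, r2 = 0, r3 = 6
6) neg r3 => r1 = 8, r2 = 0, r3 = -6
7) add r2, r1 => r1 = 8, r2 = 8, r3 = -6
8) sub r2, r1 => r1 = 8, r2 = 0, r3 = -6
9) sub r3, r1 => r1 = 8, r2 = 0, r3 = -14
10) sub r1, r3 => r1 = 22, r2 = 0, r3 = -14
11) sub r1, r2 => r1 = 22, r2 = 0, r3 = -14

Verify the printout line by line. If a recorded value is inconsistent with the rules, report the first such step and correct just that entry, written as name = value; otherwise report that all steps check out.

Recomputing the run from the initial state:
step 1: r1 = -2, r2 = -2, r3 = 10
step 2: r1 = -2, r2 = 0, r3 = 10
step 3: r1 = 8, r2 = 0, r3 = 10
step 4: r1 = 8, r2 = 0, r3 = 10
step 5: r1 = 8, r2 = 0, r3 = 10
step 6: r1 = 8, r2 = 0, r3 = -10
step 7: r1 = 8, r2 = 8, r3 = -10
step 8: r1 = 8, r2 = 0, r3 = -10
step 9: r1 = 8, r2 = 0, r3 = -18
step 10: r1 = 26, r2 = 0, r3 = -18
step 11: r1 = 26, r2 = 0, r3 = -18
The first disagreement with the printout is at step 1, where the value should be r3 = 10.

step 1, r3 = 10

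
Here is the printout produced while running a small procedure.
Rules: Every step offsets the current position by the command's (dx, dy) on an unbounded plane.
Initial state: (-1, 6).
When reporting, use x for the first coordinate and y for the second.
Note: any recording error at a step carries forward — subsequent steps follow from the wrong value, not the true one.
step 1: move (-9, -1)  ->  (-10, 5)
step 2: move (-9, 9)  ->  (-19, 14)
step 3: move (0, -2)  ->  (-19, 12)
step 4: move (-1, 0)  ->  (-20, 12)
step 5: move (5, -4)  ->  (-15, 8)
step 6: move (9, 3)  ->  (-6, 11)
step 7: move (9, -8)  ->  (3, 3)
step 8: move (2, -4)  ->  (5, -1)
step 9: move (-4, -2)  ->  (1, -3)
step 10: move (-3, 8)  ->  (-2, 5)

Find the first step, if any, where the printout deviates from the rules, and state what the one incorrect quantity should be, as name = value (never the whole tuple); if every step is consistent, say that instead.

no error

1. x = -1 + (-9) = -10, y = 6 + (-1) = 5 (confirmed correct)
2. x = -10 + (-9) = -19, y = 5 + (9) = 14 (matches)
3. x = -19 + (0) = -19, y = 14 + (-2) = 12 (agrees with the printout)
4. x = -19 + (-1) = -20, y = 12 + (0) = 12 (verified)
5. x = -20 + (5) = -15, y = 12 + (-4) = 8 (in agreement)
6. x = -15 + (9) = -6, y = 8 + (3) = 11 (verified)
7. x = -6 + (9) = 3, y = 11 + (-8) = 3 (consistent with the printout)
8. x = 3 + (2) = 5, y = 3 + (-4) = -1 (consistent with the printout)
9. x = 5 + (-4) = 1, y = -1 + (-2) = -3 (matches)
10. x = 1 + (-3) = -2, y = -3 + (8) = 5 (agrees with the printout)
Nothing is out of place; the run is error-free.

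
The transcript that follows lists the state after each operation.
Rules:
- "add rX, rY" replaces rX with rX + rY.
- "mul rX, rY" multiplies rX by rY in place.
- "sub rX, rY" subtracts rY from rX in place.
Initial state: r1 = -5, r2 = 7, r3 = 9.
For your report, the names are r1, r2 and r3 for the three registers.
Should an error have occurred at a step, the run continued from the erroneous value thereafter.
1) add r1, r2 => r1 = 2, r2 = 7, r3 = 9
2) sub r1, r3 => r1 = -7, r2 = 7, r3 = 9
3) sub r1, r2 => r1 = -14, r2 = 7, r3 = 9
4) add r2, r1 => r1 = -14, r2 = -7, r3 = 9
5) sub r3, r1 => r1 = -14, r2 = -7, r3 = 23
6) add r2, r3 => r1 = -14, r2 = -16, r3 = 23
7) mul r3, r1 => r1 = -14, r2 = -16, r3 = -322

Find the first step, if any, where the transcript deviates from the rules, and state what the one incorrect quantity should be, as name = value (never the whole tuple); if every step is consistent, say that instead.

step 6, r2 = 16

Recomputing the run from the initial state:
step 1: r1 = 2, r2 = 7, r3 = 9
step 2: r1 = -7, r2 = 7, r3 = 9
step 3: r1 = -14, r2 = 7, r3 = 9
step 4: r1 = -14, r2 = -7, r3 = 9
step 5: r1 = -14, r2 = -7, r3 = 23
step 6: r1 = -14, r2 = 16, r3 = 23
step 7: r1 = -14, r2 = 16, r3 = -322
The first disagreement with the transcript is at step 6, where the value should be r2 = 16.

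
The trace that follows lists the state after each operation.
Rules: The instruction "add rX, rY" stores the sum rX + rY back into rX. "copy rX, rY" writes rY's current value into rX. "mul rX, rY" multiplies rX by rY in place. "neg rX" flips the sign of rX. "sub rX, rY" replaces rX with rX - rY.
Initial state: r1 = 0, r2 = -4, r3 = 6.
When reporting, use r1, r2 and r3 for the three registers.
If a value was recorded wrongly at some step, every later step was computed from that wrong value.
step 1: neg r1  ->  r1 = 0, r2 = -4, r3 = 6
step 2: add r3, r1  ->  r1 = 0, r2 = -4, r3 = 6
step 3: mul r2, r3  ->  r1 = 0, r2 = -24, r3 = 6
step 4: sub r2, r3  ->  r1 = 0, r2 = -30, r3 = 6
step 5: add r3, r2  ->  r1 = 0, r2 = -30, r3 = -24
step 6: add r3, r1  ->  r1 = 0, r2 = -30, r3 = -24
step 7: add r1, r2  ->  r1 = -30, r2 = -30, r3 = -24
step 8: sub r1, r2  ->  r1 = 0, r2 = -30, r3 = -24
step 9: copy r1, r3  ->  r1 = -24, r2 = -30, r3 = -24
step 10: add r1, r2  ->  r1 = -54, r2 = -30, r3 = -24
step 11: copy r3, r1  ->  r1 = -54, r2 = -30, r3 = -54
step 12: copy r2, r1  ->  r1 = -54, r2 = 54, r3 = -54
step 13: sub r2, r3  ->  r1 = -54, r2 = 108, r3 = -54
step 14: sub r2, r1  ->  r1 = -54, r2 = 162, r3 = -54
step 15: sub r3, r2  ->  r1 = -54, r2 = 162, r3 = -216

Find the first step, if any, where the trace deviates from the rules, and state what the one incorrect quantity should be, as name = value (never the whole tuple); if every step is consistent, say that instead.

Step 1: r1 = -(0) = 0 — no discrepancy.
Step 2: r3 = 6 + 0 = 6 — checks out.
Step 3: r2 = -4 * 6 = -24 — no discrepancy.
Step 4: r2 = -24 - 6 = -30 — no discrepancy.
Step 5: r3 = 6 + -30 = -24 — exactly as logged.
Step 6: r3 = -24 + 0 = -24 — same as recorded.
Step 7: r1 = 0 + -30 = -30 — checks out.
Step 8: r1 = -30 - -30 = 0 — consistent with the trace.
Step 9: r1 = -24 — matches.
Step 10: r1 = -24 + -30 = -54 — confirmed correct.
Step 11: r3 = -54 — exactly as logged.
Step 12: r2 = -54 — the trace disagrees here.
The earliest wrong entry is at step 12: it should read r2 = -54.

step 12, r2 = -54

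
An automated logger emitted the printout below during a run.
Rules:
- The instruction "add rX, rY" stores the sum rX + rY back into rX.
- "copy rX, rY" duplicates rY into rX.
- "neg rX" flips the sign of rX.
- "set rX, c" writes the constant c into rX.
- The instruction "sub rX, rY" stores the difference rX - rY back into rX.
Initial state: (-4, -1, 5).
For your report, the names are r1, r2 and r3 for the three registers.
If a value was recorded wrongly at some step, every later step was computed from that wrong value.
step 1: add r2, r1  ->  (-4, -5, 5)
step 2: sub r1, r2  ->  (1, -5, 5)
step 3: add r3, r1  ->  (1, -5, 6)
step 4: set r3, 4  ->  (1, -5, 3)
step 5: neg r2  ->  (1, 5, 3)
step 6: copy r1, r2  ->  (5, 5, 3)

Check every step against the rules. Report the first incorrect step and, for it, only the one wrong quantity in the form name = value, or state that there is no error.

step 1: r2 = -1 + -4 = -5 -> confirmed correct
step 2: r1 = -4 - -5 = 1 -> verified
step 3: r3 = 5 + 1 = 6 -> confirmed correct
step 4: r3 = 4 -> first mismatch against the printout
Step 4 is the first one off; corrected, r3 = 4.

step 4, r3 = 4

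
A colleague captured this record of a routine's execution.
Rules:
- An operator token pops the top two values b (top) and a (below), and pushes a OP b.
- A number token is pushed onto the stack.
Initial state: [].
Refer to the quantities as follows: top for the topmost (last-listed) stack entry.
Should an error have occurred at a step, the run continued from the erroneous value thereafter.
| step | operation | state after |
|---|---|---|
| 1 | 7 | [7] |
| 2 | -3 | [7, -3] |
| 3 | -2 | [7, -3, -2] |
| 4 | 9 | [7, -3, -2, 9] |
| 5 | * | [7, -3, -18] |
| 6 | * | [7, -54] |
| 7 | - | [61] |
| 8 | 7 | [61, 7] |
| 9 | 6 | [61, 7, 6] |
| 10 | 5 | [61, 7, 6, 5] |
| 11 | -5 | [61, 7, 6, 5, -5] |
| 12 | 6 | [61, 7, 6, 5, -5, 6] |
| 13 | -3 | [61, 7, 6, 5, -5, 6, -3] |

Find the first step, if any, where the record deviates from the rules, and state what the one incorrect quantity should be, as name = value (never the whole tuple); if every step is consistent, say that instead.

step 6, top = 54

Recomputing the run from the initial state:
step 1: [7]
step 2: [7, -3]
step 3: [7, -3, -2]
step 4: [7, -3, -2, 9]
step 5: [7, -3, -18]
step 6: [7, 54]
step 7: [-47]
step 8: [-47, 7]
step 9: [-47, 7, 6]
step 10: [-47, 7, 6, 5]
step 11: [-47, 7, 6, 5, -5]
step 12: [-47, 7, 6, 5, -5, 6]
step 13: [-47, 7, 6, 5, -5, 6, -3]
The first disagreement with the record is at step 6, where the value should be top = 54.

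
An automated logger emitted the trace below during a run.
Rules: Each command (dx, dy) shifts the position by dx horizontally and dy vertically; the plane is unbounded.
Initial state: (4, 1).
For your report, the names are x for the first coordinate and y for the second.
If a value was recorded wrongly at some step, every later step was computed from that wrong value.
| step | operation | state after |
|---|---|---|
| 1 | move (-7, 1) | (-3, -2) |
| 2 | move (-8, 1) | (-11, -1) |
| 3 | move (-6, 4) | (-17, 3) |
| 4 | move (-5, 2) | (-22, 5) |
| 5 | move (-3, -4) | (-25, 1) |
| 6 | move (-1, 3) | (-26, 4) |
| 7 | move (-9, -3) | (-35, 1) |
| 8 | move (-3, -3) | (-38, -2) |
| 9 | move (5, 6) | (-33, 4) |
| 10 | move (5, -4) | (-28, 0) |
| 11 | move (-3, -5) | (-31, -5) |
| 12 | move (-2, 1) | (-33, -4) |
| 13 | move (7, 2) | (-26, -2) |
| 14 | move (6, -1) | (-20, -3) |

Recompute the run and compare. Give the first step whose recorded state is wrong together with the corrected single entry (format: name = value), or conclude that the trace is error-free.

Step 1: x = 4 + (-7) = -3, y = 1 + (1) = 2 — a discrepancy with the trace.
The audit stops at step 1: the recorded entry is wrong and should be y = 2.

step 1, y = 2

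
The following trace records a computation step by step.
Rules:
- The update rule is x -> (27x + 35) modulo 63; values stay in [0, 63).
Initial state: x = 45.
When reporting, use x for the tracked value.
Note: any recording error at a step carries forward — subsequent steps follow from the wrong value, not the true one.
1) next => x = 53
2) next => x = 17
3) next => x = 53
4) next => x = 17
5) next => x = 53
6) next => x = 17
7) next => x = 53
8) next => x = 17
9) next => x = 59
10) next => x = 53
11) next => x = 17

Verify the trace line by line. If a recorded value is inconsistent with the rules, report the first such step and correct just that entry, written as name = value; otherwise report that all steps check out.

step 9, x = 53

1. x = (27*45 + 35) mod 63 = 53 (exactly as logged)
2. x = (27*53 + 35) mod 63 = 17 (matches)
3. x = (27*17 + 35) mod 63 = 53 (in agreement)
4. x = (27*53 + 35) mod 63 = 17 (exactly as logged)
5. x = (27*17 + 35) mod 63 = 53 (verified)
6. x = (27*53 + 35) mod 63 = 17 (verified)
7. x = (27*17 + 35) mod 63 = 53 (agrees with the trace)
8. x = (27*53 + 35) mod 63 = 17 (consistent with the trace)
9. x = (27*17 + 35) mod 63 = 53 (the trace has a different value)
First incorrect step: 9; the correct value is x = 53.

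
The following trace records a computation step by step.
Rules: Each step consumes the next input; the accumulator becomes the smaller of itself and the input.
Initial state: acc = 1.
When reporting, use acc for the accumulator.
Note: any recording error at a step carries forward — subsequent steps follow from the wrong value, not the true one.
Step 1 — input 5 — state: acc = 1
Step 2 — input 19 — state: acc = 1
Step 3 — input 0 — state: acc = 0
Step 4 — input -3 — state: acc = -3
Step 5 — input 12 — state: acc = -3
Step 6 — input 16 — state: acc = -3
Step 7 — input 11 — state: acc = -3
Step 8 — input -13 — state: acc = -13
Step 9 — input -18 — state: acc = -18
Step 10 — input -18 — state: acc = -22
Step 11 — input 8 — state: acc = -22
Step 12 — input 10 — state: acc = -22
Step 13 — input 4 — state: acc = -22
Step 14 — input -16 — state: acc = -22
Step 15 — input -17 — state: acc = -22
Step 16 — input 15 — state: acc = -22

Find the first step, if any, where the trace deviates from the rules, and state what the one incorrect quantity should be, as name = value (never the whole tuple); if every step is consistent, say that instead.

step 1: acc = min(1, 5) = 1 -> in agreement
step 2: acc = min(1, 19) = 1 -> no discrepancy
step 3: acc = min(1, 0) = 0 -> agrees with the trace
step 4: acc = min(0, -3) = -3 -> verified
step 5: acc = min(-3, 12) = -3 -> matches
step 6: acc = min(-3, 16) = -3 -> exactly as logged
step 7: acc = min(-3, 11) = -3 -> same as recorded
step 8: acc = min(-3, -13) = -13 -> same as recorded
step 9: acc = min(-13, -18) = -18 -> same as recorded
step 10: acc = min(-18, -18) = -18 -> the trace has a different value
First deviation found at step 10; the corrected entry is acc = -18.

step 10, acc = -18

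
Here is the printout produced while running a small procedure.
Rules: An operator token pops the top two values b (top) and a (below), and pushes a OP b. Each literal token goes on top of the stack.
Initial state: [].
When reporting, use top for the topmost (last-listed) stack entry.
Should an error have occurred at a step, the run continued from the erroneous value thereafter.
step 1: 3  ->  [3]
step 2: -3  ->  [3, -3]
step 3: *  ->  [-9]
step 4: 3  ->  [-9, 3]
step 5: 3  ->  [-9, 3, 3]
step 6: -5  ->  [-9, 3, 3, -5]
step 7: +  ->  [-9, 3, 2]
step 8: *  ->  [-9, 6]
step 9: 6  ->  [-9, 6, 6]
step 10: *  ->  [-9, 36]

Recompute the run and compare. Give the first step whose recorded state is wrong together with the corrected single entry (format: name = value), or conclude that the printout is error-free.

step 7, top = -2

Recomputing the run from the initial state:
step 1: [3]
step 2: [3, -3]
step 3: [-9]
step 4: [-9, 3]
step 5: [-9, 3, 3]
step 6: [-9, 3, 3, -5]
step 7: [-9, 3, -2]
step 8: [-9, -6]
step 9: [-9, -6, 6]
step 10: [-9, -36]
The first disagreement with the printout is at step 7, where the value should be top = -2.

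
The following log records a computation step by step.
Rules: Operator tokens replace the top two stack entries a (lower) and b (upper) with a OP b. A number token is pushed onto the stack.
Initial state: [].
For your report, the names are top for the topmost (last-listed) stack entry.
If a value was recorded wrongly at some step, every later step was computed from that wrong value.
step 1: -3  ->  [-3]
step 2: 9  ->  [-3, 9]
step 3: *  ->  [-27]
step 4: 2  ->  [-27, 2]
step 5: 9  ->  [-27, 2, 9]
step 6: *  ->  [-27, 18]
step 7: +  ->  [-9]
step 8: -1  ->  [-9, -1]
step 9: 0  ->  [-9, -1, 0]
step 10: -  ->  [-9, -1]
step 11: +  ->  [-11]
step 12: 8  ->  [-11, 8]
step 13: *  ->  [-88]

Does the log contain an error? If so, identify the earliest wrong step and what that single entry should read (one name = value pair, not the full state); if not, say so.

step 11, top = -10

Recomputing the run from the initial state:
step 1: [-3]
step 2: [-3, 9]
step 3: [-27]
step 4: [-27, 2]
step 5: [-27, 2, 9]
step 6: [-27, 18]
step 7: [-9]
step 8: [-9, -1]
step 9: [-9, -1, 0]
step 10: [-9, -1]
step 11: [-10]
step 12: [-10, 8]
step 13: [-80]
The first disagreement with the log is at step 11, where the value should be top = -10.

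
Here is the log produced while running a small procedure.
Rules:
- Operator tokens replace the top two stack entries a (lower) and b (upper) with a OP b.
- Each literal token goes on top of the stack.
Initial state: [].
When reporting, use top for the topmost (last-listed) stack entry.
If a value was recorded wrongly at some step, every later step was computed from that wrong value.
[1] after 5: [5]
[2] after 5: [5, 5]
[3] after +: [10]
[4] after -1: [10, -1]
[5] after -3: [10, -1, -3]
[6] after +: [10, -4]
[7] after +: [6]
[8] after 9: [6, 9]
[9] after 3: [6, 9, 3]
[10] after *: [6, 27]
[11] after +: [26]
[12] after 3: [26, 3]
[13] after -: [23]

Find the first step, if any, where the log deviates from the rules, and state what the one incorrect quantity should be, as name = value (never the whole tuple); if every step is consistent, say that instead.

Step 1: push 5: top = 5 — in agreement.
Step 2: push 5: top = 5 — no discrepancy.
Step 3: 5 + 5 = 10 — no discrepancy.
Step 4: push -1: top = -1 — checks out.
Step 5: push -3: top = -3 — exactly as logged.
Step 6: -1 + -3 = -4 — checks out.
Step 7: 10 + -4 = 6 — matches.
Step 8: push 9: top = 9 — consistent with the log.
Step 9: push 3: top = 3 — in agreement.
Step 10: 9 * 3 = 27 — matches.
Step 11: 6 + 27 = 33 — first mismatch against the log.
First deviation found at step 11; the corrected entry is top = 33.

step 11, top = 33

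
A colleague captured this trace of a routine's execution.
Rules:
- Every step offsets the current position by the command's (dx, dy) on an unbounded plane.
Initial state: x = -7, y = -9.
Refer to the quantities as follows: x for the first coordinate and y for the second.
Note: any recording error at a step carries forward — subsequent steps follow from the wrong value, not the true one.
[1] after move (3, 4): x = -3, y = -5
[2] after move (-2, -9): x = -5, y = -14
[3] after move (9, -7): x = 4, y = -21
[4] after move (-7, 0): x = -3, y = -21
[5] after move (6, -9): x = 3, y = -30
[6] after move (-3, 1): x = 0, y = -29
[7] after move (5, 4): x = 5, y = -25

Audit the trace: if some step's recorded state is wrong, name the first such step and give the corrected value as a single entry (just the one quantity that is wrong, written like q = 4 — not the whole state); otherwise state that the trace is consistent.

Recomputing the run from the initial state:
step 1: x = -4, y = -5
step 2: x = -6, y = -14
step 3: x = 3, y = -21
step 4: x = -4, y = -21
step 5: x = 2, y = -30
step 6: x = -1, y = -29
step 7: x = 4, y = -25
The first disagreement with the trace is at step 1, where the value should be x = -4.

step 1, x = -4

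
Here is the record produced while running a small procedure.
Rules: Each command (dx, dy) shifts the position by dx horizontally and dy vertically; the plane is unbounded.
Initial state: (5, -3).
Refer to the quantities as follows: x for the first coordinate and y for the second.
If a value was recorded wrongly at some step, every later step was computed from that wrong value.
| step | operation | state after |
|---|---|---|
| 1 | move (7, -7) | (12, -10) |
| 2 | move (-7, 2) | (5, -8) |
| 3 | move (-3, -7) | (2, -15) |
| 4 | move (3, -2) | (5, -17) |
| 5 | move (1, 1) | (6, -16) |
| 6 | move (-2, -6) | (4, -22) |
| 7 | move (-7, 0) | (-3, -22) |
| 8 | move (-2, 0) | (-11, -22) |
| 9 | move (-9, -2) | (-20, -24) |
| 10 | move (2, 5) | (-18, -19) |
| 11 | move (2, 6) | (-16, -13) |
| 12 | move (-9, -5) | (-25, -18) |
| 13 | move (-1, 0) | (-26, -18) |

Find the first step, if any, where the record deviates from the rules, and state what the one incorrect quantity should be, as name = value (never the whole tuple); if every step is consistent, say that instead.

step 8, x = -5

Recomputing the run from the initial state:
step 1: x = 12, y = -10
step 2: x = 5, y = -8
step 3: x = 2, y = -15
step 4: x = 5, y = -17
step 5: x = 6, y = -16
step 6: x = 4, y = -22
step 7: x = -3, y = -22
step 8: x = -5, y = -22
step 9: x = -14, y = -24
step 10: x = -12, y = -19
step 11: x = -10, y = -13
step 12: x = -19, y = -18
step 13: x = -20, y = -18
The first disagreement with the record is at step 8, where the value should be x = -5.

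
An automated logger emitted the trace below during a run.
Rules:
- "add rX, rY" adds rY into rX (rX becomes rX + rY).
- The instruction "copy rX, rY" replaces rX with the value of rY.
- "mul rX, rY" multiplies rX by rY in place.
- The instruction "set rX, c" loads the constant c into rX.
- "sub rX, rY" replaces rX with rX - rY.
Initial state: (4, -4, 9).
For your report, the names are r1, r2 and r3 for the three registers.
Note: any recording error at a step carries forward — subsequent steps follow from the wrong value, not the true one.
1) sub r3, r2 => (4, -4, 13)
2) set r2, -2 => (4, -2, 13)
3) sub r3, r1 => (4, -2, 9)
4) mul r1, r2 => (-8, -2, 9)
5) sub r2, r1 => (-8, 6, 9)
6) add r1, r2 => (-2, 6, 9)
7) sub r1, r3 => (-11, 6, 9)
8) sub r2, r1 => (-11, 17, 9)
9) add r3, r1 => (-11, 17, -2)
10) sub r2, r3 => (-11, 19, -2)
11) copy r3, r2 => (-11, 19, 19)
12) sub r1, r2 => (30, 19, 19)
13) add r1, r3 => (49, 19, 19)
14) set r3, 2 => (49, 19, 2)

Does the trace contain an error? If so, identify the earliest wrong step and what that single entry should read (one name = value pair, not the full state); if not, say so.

step 1: r3 = 9 - -4 = 13 -> exactly as logged
step 2: r2 = -2 -> same as recorded
step 3: r3 = 13 - 4 = 9 -> exactly as logged
step 4: r1 = 4 * -2 = -8 -> matches
step 5: r2 = -2 - -8 = 6 -> matches
step 6: r1 = -8 + 6 = -2 -> in agreement
step 7: r1 = -2 - 9 = -11 -> exactly as logged
step 8: r2 = 6 - -11 = 17 -> consistent with the trace
step 9: r3 = 9 + -11 = -2 -> consistent with the trace
step 10: r2 = 17 - -2 = 19 -> no discrepancy
step 11: r3 = 19 -> agrees with the trace
step 12: r1 = -11 - 19 = -30 -> the entry is off here
First deviation found at step 12; the corrected entry is r1 = -30.

step 12, r1 = -30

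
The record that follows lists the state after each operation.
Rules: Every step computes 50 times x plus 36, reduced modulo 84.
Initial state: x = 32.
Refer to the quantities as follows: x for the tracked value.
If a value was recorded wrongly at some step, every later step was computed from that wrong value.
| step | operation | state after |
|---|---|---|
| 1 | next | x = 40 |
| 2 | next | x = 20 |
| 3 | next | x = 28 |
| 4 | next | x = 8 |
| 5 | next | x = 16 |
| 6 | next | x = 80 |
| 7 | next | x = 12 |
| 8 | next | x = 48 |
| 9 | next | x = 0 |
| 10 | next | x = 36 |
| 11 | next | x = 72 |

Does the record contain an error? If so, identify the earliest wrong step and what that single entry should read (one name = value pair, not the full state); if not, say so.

Recomputing the run from the initial state:
step 1: x = 40
step 2: x = 20
step 3: x = 28
step 4: x = 8
step 5: x = 16
step 6: x = 80
step 7: x = 4
step 8: x = 68
step 9: x = 76
step 10: x = 56
step 11: x = 64
The first disagreement with the record is at step 7, where the value should be x = 4.

step 7, x = 4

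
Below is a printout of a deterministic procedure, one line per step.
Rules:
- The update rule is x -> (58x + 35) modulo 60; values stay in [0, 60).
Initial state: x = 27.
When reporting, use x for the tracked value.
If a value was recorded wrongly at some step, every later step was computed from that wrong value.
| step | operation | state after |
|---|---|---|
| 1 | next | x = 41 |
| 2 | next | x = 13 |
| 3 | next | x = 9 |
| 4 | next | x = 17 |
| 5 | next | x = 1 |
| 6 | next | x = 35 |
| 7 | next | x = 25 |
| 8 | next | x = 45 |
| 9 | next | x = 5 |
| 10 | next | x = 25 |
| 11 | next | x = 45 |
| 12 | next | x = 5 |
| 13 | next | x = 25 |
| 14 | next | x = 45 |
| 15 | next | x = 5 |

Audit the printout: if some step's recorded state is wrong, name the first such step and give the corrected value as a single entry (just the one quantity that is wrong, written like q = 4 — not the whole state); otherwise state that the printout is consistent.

1. x = (58*27 + 35) mod 60 = 41 (confirmed correct)
2. x = (58*41 + 35) mod 60 = 13 (checks out)
3. x = (58*13 + 35) mod 60 = 9 (verified)
4. x = (58*9 + 35) mod 60 = 17 (in agreement)
5. x = (58*17 + 35) mod 60 = 1 (same as recorded)
6. x = (58*1 + 35) mod 60 = 33 (the printout has a different value)
First incorrect step: 6; the correct value is x = 33.

step 6, x = 33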